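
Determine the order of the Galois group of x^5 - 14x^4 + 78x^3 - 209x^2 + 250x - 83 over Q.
10

The degree of the splitting field over Q equals the order of the Galois group, so first determine the group. The polynomial f is an irreducible quintic over Q, so G = Gal(f/Q) is a transitive subgroup of S_5: one of C_5 (5T1, order 5), D_5 (5T2, order 10), F_20 (5T3, order 20), A_5 (5T4, order 60) or S_5 (5T5, order 120). The discriminant of f is 373321 = 611^2, a perfect square, so G is contained in A_5. The transitive groups of degree 5 contained in A_5 are: C_5 (5T1, order 5), D_5 (5T2, order 10), A_5 (5T4, order 60). By Dedekind's theorem, for a prime p not dividing disc(f) the degrees of the irreducible factors of f mod p form the cycle type of an element of G. Factoring f modulo the 23 such primes p <= 97 (skipping 13, 47, which divide the discriminant), each new pattern first appears at: mod 2: f = (x^5 + x^2 + 1), pattern 5; mod 5: f = (x + 1)(x^2 + 2x + 4)(x^2 + 3x + 3), pattern 2+2+1; mod 83: f = (x)(x + 4)(x + 6)(x + 67)(x + 75), pattern 1+1+1+1+1. No other pattern occurs in this range, so the set of observed cycle types is {5, 2+2+1, 1+1+1+1+1}. The candidates containing elements of all these cycle types are D_5 (5T2) of order 10, A_5 (5T4) of order 60; the others are excluded. The observed types are precisely the cycle types that occur in D_5 (5T2). Each of the other remaining candidates has further cycle types, and by the Chebotarev density theorem the matching factorization patterns would occur for a proportion of primes equal to their share of the group: A_5 (5T4) additionally contains elements of type 3+1+1 (20 of its 60 elements, about 33% of primes). None of the 23 primes tested shows any such pattern (for each of these groups the chance of that is below 10^-4), which rules them out. Hence G = D_5 (5T2), of order 10. The Galois group D_5 (5T2) has order 10, so the splitting field has degree 10 over Q.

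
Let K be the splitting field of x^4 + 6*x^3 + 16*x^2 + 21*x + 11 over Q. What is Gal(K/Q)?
C_4 (also written C4)

The polynomial is an irreducible quartic over Q and its discriminant is 125, which is not a perfect square, so the Galois group is not contained in A_4. The resolvent cubic y^3 - 16*y^2 + 82*y - 133 has exactly one rational root, so the Galois group is C_4 or D_4. The quartic becomes reducible over Q(sqrt(disc)), so the group is C_4.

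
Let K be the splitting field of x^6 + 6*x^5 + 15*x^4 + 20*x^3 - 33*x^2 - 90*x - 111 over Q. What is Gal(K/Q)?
A_4 (also written A4)

The polynomial f is an irreducible sextic over Q, so G = Gal(f/Q) is one of the 16 transitive subgroups 6T1, ..., 6T16 of S_6. The discriminant of f is 450868486864896 = 21233664^2, a perfect square, so G is contained in A_6. The transitive groups of degree 6 contained in A_6 are: A_4 (6T4, order 12), S_4 (6T7, order 24), (C_3 x C_3) : C_4 (6T10, order 36), PSL(2,5) (6T12, order 60), A_6 (6T15, order 360). By Dedekind's theorem, for a prime p not dividing disc(f) the degrees of the irreducible factors of f mod p form the cycle type of an element of G. Factoring f modulo the 33 such primes p <= 149 (skipping 2, 3, which divide the discriminant), each new pattern first appears at: mod 5: f = (x^3 + 4x + 3)(x^3 + x^2 + x + 3), pattern 3+3; mod 17: f = (x + 5)(x + 14)(x^2 + 2x + 6)(x^2 + 2x + 12), pattern 2+2+1+1; mod 71: f = (x + 8)(x + 9)(x + 11)(x + 62)(x + 64)(x + 65), pattern 1+1+1+1+1+1. No other pattern occurs in this range, so the set of observed cycle types is {3+3, 2+2+1+1, 1+1+1+1+1+1}. The candidates containing elements of all these cycle types are A_4 (6T4) of order 12, S_4 (6T7) of order 24, (C_3 x C_3) : C_4 (6T10) of order 36, PSL(2,5) (6T12) of order 60, A_6 (6T15) of order 360; the others are excluded. The observed types are precisely the cycle types that occur in A_4 (6T4). Each of the other remaining candidates has further cycle types, and by the Chebotarev density theorem the matching factorization patterns would occur for a proportion of primes equal to their share of the group: S_4 (6T7) additionally contains elements of type 4+2 (6 of its 24 elements, about 25% of primes); (C_3 x C_3) : C_4 (6T10) additionally contains elements of type 4+2, 3+1+1+1 (22 of its 36 elements, about 61% of primes); PSL(2,5) (6T12) additionally contains elements of type 5+1 (24 of its 60 elements, about 40% of primes); A_6 (6T15) additionally contains elements of type 5+1, 4+2, 3+1+1+1 (274 of its 360 elements, about 76% of primes). None of the 33 primes tested shows any such pattern (for each of these groups the chance of that is below 10^-4), which rules them out. Hence G = A_4 (6T4), of order 12.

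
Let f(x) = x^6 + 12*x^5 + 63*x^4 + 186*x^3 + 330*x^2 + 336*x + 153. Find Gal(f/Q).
The polynomial f is an irreducible sextic over Q, so G = Gal(f/Q) is one of the 16 transitive subgroups 6T1, ..., 6T16 of S_6. The discriminant of f is -16003008, which is not a perfect square, so G is not contained in A_6. The transitive groups of degree 6 not contained in A_6 are: C_6 (6T1, order 6), S_3 (6T2, order 6), D_6 (6T3, order 12), C_3 x S_3 (6T5, order 18), A_4 x C_2 (6T6, order 24), S_4 (6T8, order 24), S_3 x S_3 (6T9, order 36), S_4 x C_2 (6T11, order 48), (S_3 x S_3) : C_2 (6T13, order 72), PGL(2,5) (6T14, order 120), S_6 (6T16, order 720). By Dedekind's theorem, for a prime p not dividing disc(f) the degrees of the irreducible factors of f mod p form the cycle type of an element of G. Factoring f modulo the 21 such primes p <= 89 (skipping 2, 3, 7, which divide the discriminant), each new pattern first appears at: mod 5: f = (x^6 + 2x^5 + 3x^4 + x^3 + x + 3), pattern 6; mod 11: f = (x + 4)(x^5 + 8x^4 + 9x^3 + 7x^2 + 5x + 8), pattern 5+1; mod 13: f = (x + 1)(x + 10)(x^4 + x^3 + 3x^2 + 1), pattern 4+1+1; mod 23: f = (x + 18)(x + 22)(x^2 + 19x + 5)(x^2 + 22x + 19), pattern 2+2+1+1; mod 43: f = (x^3 + 25x^2 + 35)(x^3 + 30x^2 + x + 40), pattern 3+3; mod 61: f = (x^2 + 18x + 30)(x^2 + 22x + 52)(x^2 + 33x + 34), pattern 2+2+2. No other pattern occurs in this range, so the set of observed cycle types is {6, 5+1, 4+1+1, 2+2+1+1, 3+3, 2+2+2}. The candidates containing elements of all these cycle types are PGL(2,5) (6T14) of order 120, S_6 (6T16) of order 720; the others are excluded. The observed types are precisely the cycle types that occur in PGL(2,5) (6T14) (apart from the identity). Each of the other remaining candidates has further cycle types, and by the Chebotarev density theorem the matching factorization patterns would occur for a proportion of primes equal to their share of the group: S_6 (6T16) additionally contains elements of type 4+2, 3+2+1, 3+1+1+1, 2+1+1+1+1 (265 of its 720 elements, about 37% of primes). None of the 21 primes tested shows any such pattern (for each of these groups the chance of that is below 10^-4), which rules them out. Hence G = PGL(2,5) (6T14), of order 120.

PGL(2,5) (order 120)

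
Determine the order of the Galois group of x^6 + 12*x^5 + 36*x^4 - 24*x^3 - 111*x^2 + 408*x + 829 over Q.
The degree of the splitting field over Q equals the order of the Galois group, so first determine the group. The polynomial f is an irreducible sextic over Q, so G = Gal(f/Q) is one of the 16 transitive subgroups 6T1, ..., 6T16 of S_6. The discriminant of f is -9221581132716096, which is not a perfect square, so G is not contained in A_6. The transitive groups of degree 6 not contained in A_6 are: C_6 (6T1, order 6), S_3 (6T2, order 6), D_6 (6T3, order 12), C_3 x S_3 (6T5, order 18), A_4 x C_2 (6T6, order 24), S_4 (6T8, order 24), S_3 x S_3 (6T9, order 36), S_4 x C_2 (6T11, order 48), (S_3 x S_3) : C_2 (6T13, order 72), PGL(2,5) (6T14, order 120), S_6 (6T16, order 720). By Dedekind's theorem, for a prime p not dividing disc(f) the degrees of the irreducible factors of f mod p form the cycle type of an element of G. Factoring f modulo the 33 such primes p <= 149 (skipping 2, 3, which divide the discriminant), each new pattern first appears at: mod 5: f = (x^3 + 3x^2 + 2)(x^3 + 4x^2 + 4x + 2), pattern 3+3; mod 7: f = (x^6 + 5x^5 + x^4 + 4x^3 + x^2 + 2x + 3), pattern 6; mod 17: f = (x + 2)(x + 3)(x^2 + 9x + 2)(x^2 + 15x + 11), pattern 2+2+1+1; mod 19: f = (x + 4)(x + 5)(x + 8)(x + 17)(x^2 + 16x + 4), pattern 2+1+1+1+1; mod 71: f = (x^2 + 11x + 64)(x^2 + 26x + 57)(x^2 + 46x + 57), pattern 2+2+2. No other pattern occurs in this range, so the set of observed cycle types is {3+3, 6, 2+2+1+1, 2+1+1+1+1, 2+2+2}. The candidates containing elements of all these cycle types are A_4 x C_2 (6T6) of order 24, S_4 x C_2 (6T11) of order 48, (S_3 x S_3) : C_2 (6T13) of order 72, S_6 (6T16) of order 720; the others are excluded. The observed types are precisely the cycle types that occur in A_4 x C_2 (6T6) (apart from the identity). Each of the other remaining candidates has further cycle types, and by the Chebotarev density theorem the matching factorization patterns would occur for a proportion of primes equal to their share of the group: S_4 x C_2 (6T11) additionally contains elements of type 4+2, 4+1+1 (12 of its 48 elements, about 25% of primes); (S_3 x S_3) : C_2 (6T13) additionally contains elements of type 4+2, 3+2+1, 3+1+1+1 (34 of its 72 elements, about 47% of primes); S_6 (6T16) additionally contains elements of type 5+1, 4+2, 4+1+1, 3+2+1, 3+1+1+1 (484 of its 720 elements, about 67% of primes). None of the 33 primes tested shows any such pattern (for each of these groups the chance of that is below 10^-4), which rules them out. Hence G = A_4 x C_2 (6T6), of order 24. The Galois group A_4 x C_2 (6T6) has order 24, so the splitting field has degree 24 over Q.

24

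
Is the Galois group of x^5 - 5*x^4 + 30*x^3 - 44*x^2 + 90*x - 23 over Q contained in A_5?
No

The polynomial is irreducible of degree 5 over Q. Its discriminant is 391596950941, which is not a perfect square. A Galois group lies in the alternating group exactly when the discriminant is a square in Q, so the Galois group (S_5) is not contained in A_5.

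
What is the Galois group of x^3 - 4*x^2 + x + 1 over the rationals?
C_3 (also written C3)

The polynomial is an irreducible cubic over Q and its discriminant is 169 = 13^2, a perfect square. For an irreducible cubic, a square discriminant forces the Galois group to be A_3, the cyclic group of order 3.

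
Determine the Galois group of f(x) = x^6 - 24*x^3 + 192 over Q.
C_3 x S_3

The polynomial f is an irreducible sextic over Q, so G = Gal(f/Q) is one of the 16 transitive subgroups 6T1, ..., 6T16 of S_6. The discriminant of f is -190210142896128, which is not a perfect square, so G is not contained in A_6. The transitive groups of degree 6 not contained in A_6 are: C_6 (6T1, order 6), S_3 (6T2, order 6), D_6 (6T3, order 12), C_3 x S_3 (6T5, order 18), A_4 x C_2 (6T6, order 24), S_4 (6T8, order 24), S_3 x S_3 (6T9, order 36), S_4 x C_2 (6T11, order 48), (S_3 x S_3) : C_2 (6T13, order 72), PGL(2,5) (6T14, order 120), S_6 (6T16, order 720). By Dedekind's theorem, for a prime p not dividing disc(f) the degrees of the irreducible factors of f mod p form the cycle type of an element of G. Factoring f modulo the 33 such primes p <= 149 (skipping 2, 3, which divide the discriminant), each new pattern first appears at: mod 5: f = (x^6 + x^3 + 2), pattern 6; mod 7: f = (x + 1)(x + 2)(x + 4)(x^3 + 3), pattern 3+1+1+1; mod 17: f = (x^2 + 2x + 11)(x^2 + 7x + 11)(x^2 + 8x + 11), pattern 2+2+2; mod 19: f = (x^3 + 4)(x^3 + 10), pattern 3+3; mod 73: f = (x + 26)(x + 42)(x + 44)(x + 58)(x + 60)(x + 62), pattern 1+1+1+1+1+1. No other pattern occurs in this range, so the set of observed cycle types is {6, 3+1+1+1, 2+2+2, 3+3, 1+1+1+1+1+1}. The candidates containing elements of all these cycle types are C_3 x S_3 (6T5) of order 18, S_3 x S_3 (6T9) of order 36, (S_3 x S_3) : C_2 (6T13) of order 72, S_6 (6T16) of order 720; the others are excluded. The observed types are precisely the cycle types that occur in C_3 x S_3 (6T5). Each of the other remaining candidates has further cycle types, and by the Chebotarev density theorem the matching factorization patterns would occur for a proportion of primes equal to their share of the group: S_3 x S_3 (6T9) additionally contains elements of type 2+2+1+1 (9 of its 36 elements, about 25% of primes); (S_3 x S_3) : C_2 (6T13) additionally contains elements of type 4+2, 3+2+1, 2+2+1+1, 2+1+1+1+1 (45 of its 72 elements, about 62% of primes); S_6 (6T16) additionally contains elements of type 5+1, 4+2, 4+1+1, 3+2+1, 2+2+1+1, 2+1+1+1+1 (504 of its 720 elements, about 70% of primes). None of the 33 primes tested shows any such pattern (for each of these groups the chance of that is below 10^-4), which rules them out. Hence G = C_3 x S_3 (6T5), of order 18.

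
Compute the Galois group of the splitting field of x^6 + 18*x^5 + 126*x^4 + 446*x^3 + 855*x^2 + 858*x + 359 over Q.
The polynomial f is an irreducible sextic over Q, so G = Gal(f/Q) is one of the 16 transitive subgroups 6T1, ..., 6T16 of S_6. The discriminant of f is -151585344, which is not a perfect square, so G is not contained in A_6. The transitive groups of degree 6 not contained in A_6 are: C_6 (6T1, order 6), S_3 (6T2, order 6), D_6 (6T3, order 12), C_3 x S_3 (6T5, order 18), A_4 x C_2 (6T6, order 24), S_4 (6T8, order 24), S_3 x S_3 (6T9, order 36), S_4 x C_2 (6T11, order 48), (S_3 x S_3) : C_2 (6T13, order 72), PGL(2,5) (6T14, order 120), S_6 (6T16, order 720). By Dedekind's theorem, for a prime p not dividing disc(f) the degrees of the irreducible factors of f mod p form the cycle type of an element of G. Factoring f modulo the 33 such primes p <= 151 (skipping 2, 3, 19, which divide the discriminant), each new pattern first appears at: mod 5: f = (x^3 + 2x + 4)(x^3 + 3x^2 + 4x + 1), pattern 3+3; mod 7: f = (x^6 + 4x^5 + 5x^3 + x^2 + 4x + 2), pattern 6; mod 17: f = (x + 4)(x + 8)(x^2 + 9x + 5)(x^2 + 14x + 10), pattern 2+2+1+1; mod 71: f = (x^2 + 38x + 60)(x^2 + 56x + 48)(x^2 + 66x + 64), pattern 2+2+2; mod 107: f = (x + 19)(x + 31)(x + 67)(x + 95)(x^2 + 20x + 92), pattern 2+1+1+1+1. No other pattern occurs in this range, so the set of observed cycle types is {3+3, 6, 2+2+1+1, 2+2+2, 2+1+1+1+1}. The candidates containing elements of all these cycle types are A_4 x C_2 (6T6) of order 24, S_4 x C_2 (6T11) of order 48, (S_3 x S_3) : C_2 (6T13) of order 72, S_6 (6T16) of order 720; the others are excluded. The observed types are precisely the cycle types that occur in A_4 x C_2 (6T6) (apart from the identity). Each of the other remaining candidates has further cycle types, and by the Chebotarev density theorem the matching factorization patterns would occur for a proportion of primes equal to their share of the group: S_4 x C_2 (6T11) additionally contains elements of type 4+2, 4+1+1 (12 of its 48 elements, about 25% of primes); (S_3 x S_3) : C_2 (6T13) additionally contains elements of type 4+2, 3+2+1, 3+1+1+1 (34 of its 72 elements, about 47% of primes); S_6 (6T16) additionally contains elements of type 5+1, 4+2, 4+1+1, 3+2+1, 3+1+1+1 (484 of its 720 elements, about 67% of primes). None of the 33 primes tested shows any such pattern (for each of these groups the chance of that is below 10^-4), which rules them out. Hence G = A_4 x C_2 (6T6), of order 24.

A_4 x C_2 (also written A4xC2)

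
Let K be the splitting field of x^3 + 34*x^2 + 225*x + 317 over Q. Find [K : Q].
The degree of the splitting field over Q equals the order of the Galois group, so first determine the group. The polynomial is an irreducible cubic over Q and its discriminant is 4060225 = 2015^2, a perfect square. For an irreducible cubic, a square discriminant forces the Galois group to be A_3, the cyclic group of order 3. The Galois group C_3 (3T1) has order 3, so the splitting field has degree 3 over Q.

3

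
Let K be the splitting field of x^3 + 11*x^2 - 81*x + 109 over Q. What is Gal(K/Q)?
The polynomial is an irreducible cubic over Q and its discriminant is 270400 = 520^2, a perfect square. For an irreducible cubic, a square discriminant forces the Galois group to be A_3, the cyclic group of order 3.

C_3 (order 3)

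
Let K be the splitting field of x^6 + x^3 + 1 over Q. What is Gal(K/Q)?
C_6

The polynomial f is an irreducible sextic over Q, so G = Gal(f/Q) is one of the 16 transitive subgroups 6T1, ..., 6T16 of S_6. The discriminant of f is -19683, which is not a perfect square, so G is not contained in A_6. The transitive groups of degree 6 not contained in A_6 are: C_6 (6T1, order 6), S_3 (6T2, order 6), D_6 (6T3, order 12), C_3 x S_3 (6T5, order 18), A_4 x C_2 (6T6, order 24), S_4 (6T8, order 24), S_3 x S_3 (6T9, order 36), S_4 x C_2 (6T11, order 48), (S_3 x S_3) : C_2 (6T13, order 72), PGL(2,5) (6T14, order 120), S_6 (6T16, order 720). By Dedekind's theorem, for a prime p not dividing disc(f) the degrees of the irreducible factors of f mod p form the cycle type of an element of G. Factoring f modulo the 37 such primes p <= 163 (skipping 3, which divides the discriminant), each new pattern first appears at: mod 2: f = (x^6 + x^3 + 1), pattern 6; mod 7: f = (x^3 + 3)(x^3 + 5), pattern 3+3; mod 17: f = (x^2 + 3x + 1)(x^2 + 4x + 1)(x^2 + 10x + 1), pattern 2+2+2; mod 19: f = (x + 2)(x + 3)(x + 10)(x + 13)(x + 14)(x + 15), pattern 1+1+1+1+1+1. No other pattern occurs in this range, so the set of observed cycle types is {6, 3+3, 2+2+2, 1+1+1+1+1+1}. The candidates containing elements of all these cycle types are C_6 (6T1) of order 6, D_6 (6T3) of order 12, C_3 x S_3 (6T5) of order 18, A_4 x C_2 (6T6) of order 24, S_3 x S_3 (6T9) of order 36, S_4 x C_2 (6T11) of order 48, (S_3 x S_3) : C_2 (6T13) of order 72, PGL(2,5) (6T14) of order 120, S_6 (6T16) of order 720; the others are excluded. The observed types are precisely the cycle types that occur in C_6 (6T1). Each of the other remaining candidates has further cycle types, and by the Chebotarev density theorem the matching factorization patterns would occur for a proportion of primes equal to their share of the group: D_6 (6T3) additionally contains elements of type 2+2+1+1 (3 of its 12 elements, about 25% of primes); C_3 x S_3 (6T5) additionally contains elements of type 3+1+1+1 (4 of its 18 elements, about 22% of primes); A_4 x C_2 (6T6) additionally contains elements of type 2+2+1+1, 2+1+1+1+1 (6 of its 24 elements, about 25% of primes); S_3 x S_3 (6T9) additionally contains elements of type 3+1+1+1, 2+2+1+1 (13 of its 36 elements, about 36% of primes); S_4 x C_2 (6T11) additionally contains elements of type 4+2, 4+1+1, 2+2+1+1, 2+1+1+1+1 (24 of its 48 elements, about 50% of primes); (S_3 x S_3) : C_2 (6T13) additionally contains elements of type 4+2, 3+2+1, 3+1+1+1, 2+2+1+1, 2+1+1+1+1 (49 of its 72 elements, about 68% of primes); PGL(2,5) (6T14) additionally contains elements of type 5+1, 4+1+1, 2+2+1+1 (69 of its 120 elements, about 58% of primes); S_6 (6T16) additionally contains elements of type 5+1, 4+2, 4+1+1, 3+2+1, 3+1+1+1, 2+2+1+1, 2+1+1+1+1 (544 of its 720 elements, about 76% of primes). None of the 37 primes tested shows any such pattern (for each of these groups the chance of that is below 10^-4), which rules them out. Hence G = C_6 (6T1), of order 6.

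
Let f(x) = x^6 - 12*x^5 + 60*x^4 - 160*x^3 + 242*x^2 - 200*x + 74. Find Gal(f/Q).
The polynomial f is an irreducible sextic over Q, so G = Gal(f/Q) is one of the 16 transitive subgroups 6T1, ..., 6T16 of S_6. The discriminant of f is -2508800, which is not a perfect square, so G is not contained in A_6. The transitive groups of degree 6 not contained in A_6 are: C_6 (6T1, order 6), S_3 (6T2, order 6), D_6 (6T3, order 12), C_3 x S_3 (6T5, order 18), A_4 x C_2 (6T6, order 24), S_4 (6T8, order 24), S_3 x S_3 (6T9, order 36), S_4 x C_2 (6T11, order 48), (S_3 x S_3) : C_2 (6T13, order 72), PGL(2,5) (6T14, order 120), S_6 (6T16, order 720). By Dedekind's theorem, for a prime p not dividing disc(f) the degrees of the irreducible factors of f mod p form the cycle type of an element of G. Factoring f modulo the 17 such primes p <= 71 (skipping 2, 5, 7, which divide the discriminant), each new pattern first appears at: mod 3: f = (x^3 + x^2 + x + 2)(x^3 + 2x^2 + 1), pattern 3+3; mod 13: f = (x^6 + x^5 + 8x^4 + 9x^3 + 8x^2 + 8x + 9), pattern 6; mod 19: f = (x^2 + 15x + 9)(x^4 + 11x^3 + 7x + 4), pattern 4+2; mod 23: f = (x + 9)(x + 10)(x^4 + 15x^3 + 7x^2 + 13x + 9), pattern 4+1+1; mod 53: f = (x^2 + 7x + 20)(x^2 + 38x + 11)(x^2 + 49x + 49), pattern 2+2+2; mod 59: f = (x + 2)(x + 53)(x^2 + x + 44)(x^2 + 50x + 5), pattern 2+2+1+1; mod 71: f = (x + 6)(x + 9)(x + 58)(x + 61)(x^2 + 67x + 47), pattern 2+1+1+1+1. No other pattern occurs in this range, so the set of observed cycle types is {3+3, 6, 4+2, 4+1+1, 2+2+2, 2+2+1+1, 2+1+1+1+1}. The candidates containing elements of all these cycle types are S_4 x C_2 (6T11) of order 48, S_6 (6T16) of order 720; the others are excluded. The observed types are precisely the cycle types that occur in S_4 x C_2 (6T11) (apart from the identity). Each of the other remaining candidates has further cycle types, and by the Chebotarev density theorem the matching factorization patterns would occur for a proportion of primes equal to their share of the group: S_6 (6T16) additionally contains elements of type 5+1, 3+2+1, 3+1+1+1 (304 of its 720 elements, about 42% of primes). None of the 17 primes tested shows any such pattern (for each of these groups the chance of that is below 10^-4), which rules them out. Hence G = S_4 x C_2 (6T11), of order 48.

S_4 x C_2 (also written S4xC2)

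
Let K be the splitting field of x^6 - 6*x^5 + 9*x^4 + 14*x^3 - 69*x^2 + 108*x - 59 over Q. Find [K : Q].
36

The degree of the splitting field over Q equals the order of the Galois group, so first determine the group. The polynomial f is an irreducible sextic over Q, so G = Gal(f/Q) is one of the 16 transitive subgroups 6T1, ..., 6T16 of S_6. The discriminant of f is 297538935552, which is not a perfect square, so G is not contained in A_6. The transitive groups of degree 6 not contained in A_6 are: C_6 (6T1, order 6), S_3 (6T2, order 6), D_6 (6T3, order 12), C_3 x S_3 (6T5, order 18), A_4 x C_2 (6T6, order 24), S_4 (6T8, order 24), S_3 x S_3 (6T9, order 36), S_4 x C_2 (6T11, order 48), (S_3 x S_3) : C_2 (6T13, order 72), PGL(2,5) (6T14, order 120), S_6 (6T16, order 720). By Dedekind's theorem, for a prime p not dividing disc(f) the degrees of the irreducible factors of f mod p form the cycle type of an element of G. Factoring f modulo the 23 such primes p <= 97 (skipping 2, 3, which divide the discriminant), each new pattern first appears at: mod 5: f = (x^6 + 4x^5 + 4x^4 + 4x^3 + x^2 + 3x + 1), pattern 6; mod 11: f = (x + 5)(x + 8)(x^2 + 4)(x^2 + 3x + 3), pattern 2+2+1+1; mod 13: f = (x + 1)(x + 3)(x + 6)(x^3 + 10x^2 + 12x + 9), pattern 3+1+1+1; mod 31: f = (x^2 + 2x + 3)(x^2 + 6x + 29)(x^2 + 17x + 15), pattern 2+2+2; mod 97: f = (x^3 + 94x^2 + 30x + 44)(x^3 + 94x^2 + 67x + 67), pattern 3+3. No other pattern occurs in this range, so the set of observed cycle types is {6, 2+2+1+1, 3+1+1+1, 2+2+2, 3+3}. The candidates containing elements of all these cycle types are S_3 x S_3 (6T9) of order 36, (S_3 x S_3) : C_2 (6T13) of order 72, S_6 (6T16) of order 720; the others are excluded. The observed types are precisely the cycle types that occur in S_3 x S_3 (6T9) (apart from the identity). Each of the other remaining candidates has further cycle types, and by the Chebotarev density theorem the matching factorization patterns would occur for a proportion of primes equal to their share of the group: (S_3 x S_3) : C_2 (6T13) additionally contains elements of type 4+2, 3+2+1, 2+1+1+1+1 (36 of its 72 elements, about 50% of primes); S_6 (6T16) additionally contains elements of type 5+1, 4+2, 4+1+1, 3+2+1, 2+1+1+1+1 (459 of its 720 elements, about 64% of primes). None of the 23 primes tested shows any such pattern (for each of these groups the chance of that is below 10^-4), which rules them out. Hence G = S_3 x S_3 (6T9), of order 36. The Galois group S_3 x S_3 (6T9) has order 36, so the splitting field has degree 36 over Q.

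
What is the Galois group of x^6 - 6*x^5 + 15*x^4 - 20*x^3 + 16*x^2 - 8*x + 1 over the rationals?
S_4 (order 24)

The polynomial f is an irreducible sextic over Q, so G = Gal(f/Q) is one of the 16 transitive subgroups 6T1, ..., 6T16 of S_6. The discriminant of f is 61504 = 248^2, a perfect square, so G is contained in A_6. The transitive groups of degree 6 contained in A_6 are: A_4 (6T4, order 12), S_4 (6T7, order 24), (C_3 x C_3) : C_4 (6T10, order 36), PSL(2,5) (6T12, order 60), A_6 (6T15, order 360). By Dedekind's theorem, for a prime p not dividing disc(f) the degrees of the irreducible factors of f mod p form the cycle type of an element of G. Factoring f modulo the 79 such primes p <= 419 (skipping 2, 31, which divide the discriminant), each new pattern first appears at: mod 3: f = (x^2 + x + 2)(x^4 + 2x^3 + 2x^2 + x + 2), pattern 4+2; mod 5: f = (x^3 + x^2 + 3x + 1)(x^3 + 3x^2 + 4x + 1), pattern 3+3; mod 11: f = (x + 2)(x + 7)(x^2 + 2x + 4)(x^2 + 5x + 1), pattern 2+2+1+1; mod 67: f = (x + 1)(x + 2)(x + 10)(x + 55)(x + 63)(x + 64), pattern 1+1+1+1+1+1. No other pattern occurs in this range, so the set of observed cycle types is {4+2, 3+3, 2+2+1+1, 1+1+1+1+1+1}. The candidates containing elements of all these cycle types are S_4 (6T7) of order 24, (C_3 x C_3) : C_4 (6T10) of order 36, A_6 (6T15) of order 360; the others are excluded. The observed types are precisely the cycle types that occur in S_4 (6T7). Each of the other remaining candidates has further cycle types, and by the Chebotarev density theorem the matching factorization patterns would occur for a proportion of primes equal to their share of the group: (C_3 x C_3) : C_4 (6T10) additionally contains elements of type 3+1+1+1 (4 of its 36 elements, about 11% of primes); A_6 (6T15) additionally contains elements of type 5+1, 3+1+1+1 (184 of its 360 elements, about 51% of primes). None of the 79 primes tested shows any such pattern (for each of these groups the chance of that is below 10^-4), which rules them out. Hence G = S_4 (6T7), of order 24.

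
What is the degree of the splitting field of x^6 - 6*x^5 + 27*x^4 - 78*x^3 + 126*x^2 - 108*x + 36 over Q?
The degree of the splitting field over Q equals the order of the Galois group, so first determine the group. The polynomial f is an irreducible sextic over Q, so G = Gal(f/Q) is one of the 16 transitive subgroups 6T1, ..., 6T16 of S_6. The discriminant of f is 132239526912, which is not a perfect square, so G is not contained in A_6. The transitive groups of degree 6 not contained in A_6 are: C_6 (6T1, order 6), S_3 (6T2, order 6), D_6 (6T3, order 12), C_3 x S_3 (6T5, order 18), A_4 x C_2 (6T6, order 24), S_4 (6T8, order 24), S_3 x S_3 (6T9, order 36), S_4 x C_2 (6T11, order 48), (S_3 x S_3) : C_2 (6T13, order 72), PGL(2,5) (6T14, order 120), S_6 (6T16, order 720). By Dedekind's theorem, for a prime p not dividing disc(f) the degrees of the irreducible factors of f mod p form the cycle type of an element of G. Factoring f modulo the 79 such primes p <= 419 (skipping 2, 3, which divide the discriminant), each new pattern first appears at: mod 5: f = (x^6 + 4x^5 + 2x^4 + 2x^3 + x^2 + 2x + 1), pattern 6; mod 7: f = (x^2 + x + 4)(x^2 + 3x + 6)(x^2 + 4x + 5), pattern 2+2+2; mod 11: f = (x + 2)(x + 8)(x^2 + 5)(x^2 + 6x + 1), pattern 2+2+1+1; mod 13: f = (x^3 + 10x^2 + 8x + 3)(x^3 + 10x^2 + 10x + 12), pattern 3+3; mod 97: f = (x + 28)(x + 39)(x + 71)(x + 73)(x + 81)(x + 90), pattern 1+1+1+1+1+1. No other pattern occurs in this range, so the set of observed cycle types is {6, 2+2+2, 2+2+1+1, 3+3, 1+1+1+1+1+1}. The candidates containing elements of all these cycle types are D_6 (6T3) of order 12, A_4 x C_2 (6T6) of order 24, S_3 x S_3 (6T9) of order 36, S_4 x C_2 (6T11) of order 48, (S_3 x S_3) : C_2 (6T13) of order 72, PGL(2,5) (6T14) of order 120, S_6 (6T16) of order 720; the others are excluded. The observed types are precisely the cycle types that occur in D_6 (6T3). Each of the other remaining candidates has further cycle types, and by the Chebotarev density theorem the matching factorization patterns would occur for a proportion of primes equal to their share of the group: A_4 x C_2 (6T6) additionally contains elements of type 2+1+1+1+1 (3 of its 24 elements, about 12% of primes); S_3 x S_3 (6T9) additionally contains elements of type 3+1+1+1 (4 of its 36 elements, about 11% of primes); S_4 x C_2 (6T11) additionally contains elements of type 4+2, 4+1+1, 2+1+1+1+1 (15 of its 48 elements, about 31% of primes); (S_3 x S_3) : C_2 (6T13) additionally contains elements of type 4+2, 3+2+1, 3+1+1+1, 2+1+1+1+1 (40 of its 72 elements, about 56% of primes); PGL(2,5) (6T14) additionally contains elements of type 5+1, 4+1+1 (54 of its 120 elements, about 45% of primes); S_6 (6T16) additionally contains elements of type 5+1, 4+2, 4+1+1, 3+2+1, 3+1+1+1, 2+1+1+1+1 (499 of its 720 elements, about 69% of primes). None of the 79 primes tested shows any such pattern (for each of these groups the chance of that is below 10^-4), which rules them out. Hence G = D_6 (6T3), of order 12. The Galois group D_6 (6T3) has order 12, so the splitting field has degree 12 over Q.

12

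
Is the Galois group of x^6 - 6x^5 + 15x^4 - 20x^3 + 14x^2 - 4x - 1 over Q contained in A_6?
The polynomial is irreducible of degree 6 over Q. Its discriminant is 33856 = 184^2, a perfect square. A Galois group lies in the alternating group exactly when the discriminant is a square in Q, so the Galois group (S_4) is contained in A_6.

Yes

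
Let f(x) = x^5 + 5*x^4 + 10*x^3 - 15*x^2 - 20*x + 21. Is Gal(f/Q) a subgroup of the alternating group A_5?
The polynomial is irreducible of degree 5 over Q. Its discriminant is 1876953125, which is not a perfect square. A Galois group lies in the alternating group exactly when the discriminant is a square in Q, so the Galois group (F_20) is not contained in A_5.

No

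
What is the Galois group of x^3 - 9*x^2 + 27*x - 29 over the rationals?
The polynomial is an irreducible cubic over Q and its discriminant is -108, which is not a perfect square. For an irreducible cubic, a non-square discriminant gives Galois group S_3.

S_3 (order 6)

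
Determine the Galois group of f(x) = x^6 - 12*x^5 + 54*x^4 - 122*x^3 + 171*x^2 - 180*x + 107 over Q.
The polynomial f is an irreducible sextic over Q, so G = Gal(f/Q) is one of the 16 transitive subgroups 6T1, ..., 6T16 of S_6. The discriminant of f is -11156429376, which is not a perfect square, so G is not contained in A_6. The transitive groups of degree 6 not contained in A_6 are: C_6 (6T1, order 6), S_3 (6T2, order 6), D_6 (6T3, order 12), C_3 x S_3 (6T5, order 18), A_4 x C_2 (6T6, order 24), S_4 (6T8, order 24), S_3 x S_3 (6T9, order 36), S_4 x C_2 (6T11, order 48), (S_3 x S_3) : C_2 (6T13, order 72), PGL(2,5) (6T14, order 120), S_6 (6T16, order 720). By Dedekind's theorem, for a prime p not dividing disc(f) the degrees of the irreducible factors of f mod p form the cycle type of an element of G. Factoring f modulo the 33 such primes p <= 149 (skipping 2, 3, which divide the discriminant), each new pattern first appears at: mod 5: f = (x^3 + x^2 + 3x + 1)(x^3 + 2x^2 + 4x + 2), pattern 3+3; mod 7: f = (x^6 + 2x^5 + 5x^4 + 4x^3 + 3x^2 + 2x + 2), pattern 6; mod 17: f = (x + 10)(x + 11)(x^2 + 2x + 4)(x^2 + 16x + 6), pattern 2+2+1+1; mod 19: f = (x + 2)(x + 5)(x + 11)(x + 18)(x^2 + 9x + 3), pattern 2+1+1+1+1; mod 71: f = (x^2 + 28x + 70)(x^2 + 46x + 57)(x^2 + 56x + 33), pattern 2+2+2. No other pattern occurs in this range, so the set of observed cycle types is {3+3, 6, 2+2+1+1, 2+1+1+1+1, 2+2+2}. The candidates containing elements of all these cycle types are A_4 x C_2 (6T6) of order 24, S_4 x C_2 (6T11) of order 48, (S_3 x S_3) : C_2 (6T13) of order 72, S_6 (6T16) of order 720; the others are excluded. The observed types are precisely the cycle types that occur in A_4 x C_2 (6T6) (apart from the identity). Each of the other remaining candidates has further cycle types, and by the Chebotarev density theorem the matching factorization patterns would occur for a proportion of primes equal to their share of the group: S_4 x C_2 (6T11) additionally contains elements of type 4+2, 4+1+1 (12 of its 48 elements, about 25% of primes); (S_3 x S_3) : C_2 (6T13) additionally contains elements of type 4+2, 3+2+1, 3+1+1+1 (34 of its 72 elements, about 47% of primes); S_6 (6T16) additionally contains elements of type 5+1, 4+2, 4+1+1, 3+2+1, 3+1+1+1 (484 of its 720 elements, about 67% of primes). None of the 33 primes tested shows any such pattern (for each of these groups the chance of that is below 10^-4), which rules them out. Hence G = A_4 x C_2 (6T6), of order 24.

A_4 x C_2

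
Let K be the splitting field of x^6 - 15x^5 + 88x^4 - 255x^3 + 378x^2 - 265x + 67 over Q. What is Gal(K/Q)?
The polynomial f is an irreducible sextic over Q, so G = Gal(f/Q) is one of the 16 transitive subgroups 6T1, ..., 6T16 of S_6. The discriminant of f is 810448, which is not a perfect square, so G is not contained in A_6. The transitive groups of degree 6 not contained in A_6 are: C_6 (6T1, order 6), S_3 (6T2, order 6), D_6 (6T3, order 12), C_3 x S_3 (6T5, order 18), A_4 x C_2 (6T6, order 24), S_4 (6T8, order 24), S_3 x S_3 (6T9, order 36), S_4 x C_2 (6T11, order 48), (S_3 x S_3) : C_2 (6T13, order 72), PGL(2,5) (6T14, order 120), S_6 (6T16, order 720). By Dedekind's theorem, for a prime p not dividing disc(f) the degrees of the irreducible factors of f mod p form the cycle type of an element of G. Factoring f modulo the 23 such primes p <= 97 (skipping 2, 37, which divide the discriminant), each new pattern first appears at: mod 3: f = (x^3 + x^2 + 2x + 1)(x^3 + 2x^2 + 1), pattern 3+3; mod 5: f = (x^2 + 2)(x^2 + x + 1)(x^2 + 4x + 1), pattern 2+2+2; mod 67: f = (x)(x + 16)(x + 28)(x + 34)(x + 46)(x + 62), pattern 1+1+1+1+1+1. No other pattern occurs in this range, so the set of observed cycle types is {3+3, 2+2+2, 1+1+1+1+1+1}. The candidates containing elements of all these cycle types are C_6 (6T1) of order 6, S_3 (6T2) of order 6, D_6 (6T3) of order 12, C_3 x S_3 (6T5) of order 18, A_4 x C_2 (6T6) of order 24, S_4 (6T8) of order 24, S_3 x S_3 (6T9) of order 36, S_4 x C_2 (6T11) of order 48, (S_3 x S_3) : C_2 (6T13) of order 72, PGL(2,5) (6T14) of order 120, S_6 (6T16) of order 720; the others are excluded. The observed types are precisely the cycle types that occur in S_3 (6T2). Each of the other remaining candidates has further cycle types, and by the Chebotarev density theorem the matching factorization patterns would occur for a proportion of primes equal to their share of the group: C_6 (6T1) additionally contains elements of type 6 (2 of its 6 elements, about 33% of primes); D_6 (6T3) additionally contains elements of type 6, 2+2+1+1 (5 of its 12 elements, about 42% of primes); C_3 x S_3 (6T5) additionally contains elements of type 6, 3+1+1+1 (10 of its 18 elements, about 56% of primes); A_4 x C_2 (6T6) additionally contains elements of type 6, 2+2+1+1, 2+1+1+1+1 (14 of its 24 elements, about 58% of primes); S_4 (6T8) additionally contains elements of type 4+1+1, 2+2+1+1 (9 of its 24 elements, about 38% of primes); S_3 x S_3 (6T9) additionally contains elements of type 6, 3+1+1+1, 2+2+1+1 (25 of its 36 elements, about 69% of primes); S_4 x C_2 (6T11) additionally contains elements of type 6, 4+2, 4+1+1, 2+2+1+1, 2+1+1+1+1 (32 of its 48 elements, about 67% of primes); (S_3 x S_3) : C_2 (6T13) additionally contains elements of type 6, 4+2, 3+2+1, 3+1+1+1, 2+2+1+1, 2+1+1+1+1 (61 of its 72 elements, about 85% of primes); PGL(2,5) (6T14) additionally contains elements of type 6, 5+1, 4+1+1, 2+2+1+1 (89 of its 120 elements, about 74% of primes); S_6 (6T16) additionally contains elements of type 6, 5+1, 4+2, 4+1+1, 3+2+1, 3+1+1+1, 2+2+1+1, 2+1+1+1+1 (664 of its 720 elements, about 92% of primes). None of the 23 primes tested shows any such pattern (for each of these groups the chance of that is below 10^-4), which rules them out. Hence G = S_3 (6T2), of order 6.

6T2: S_3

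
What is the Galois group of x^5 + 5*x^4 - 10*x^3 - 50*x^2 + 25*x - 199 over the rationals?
5T3: F_20

The polynomial f is an irreducible quintic over Q, so G = Gal(f/Q) is a transitive subgroup of S_5: one of C_5 (5T1, order 5), D_5 (5T2, order 10), F_20 (5T3, order 20), A_5 (5T4, order 60) or S_5 (5T5, order 120). The discriminant of f is 12602368800000, which is not a perfect square, so G is not contained in A_5. The transitive groups of degree 5 not contained in A_5 are: F_20 (5T3, order 20), S_5 (5T5, order 120). By Dedekind's theorem, for a prime p not dividing disc(f) the degrees of the irreducible factors of f mod p form the cycle type of an element of G. Factoring f modulo the 18 such primes p <= 79 (skipping 2, 3, 5, 7, which divide the discriminant), each new pattern first appears at: mod 11: f = (x^5 + 5x^4 + x^3 + 5x^2 + 3x + 10), pattern 5; mod 13: f = (x + 1)(x^4 + 4x^3 + 12x^2 + 3x + 9), pattern 4+1; mod 19: f = (x + 18)(x^2 + 12x + 4)(x^2 + 13x + 7), pattern 2+2+1. No other pattern occurs in this range, so the set of observed cycle types is {5, 4+1, 2+2+1}. The candidates containing elements of all these cycle types are F_20 (5T3) of order 20, S_5 (5T5) of order 120; the others are excluded. The observed types are precisely the cycle types that occur in F_20 (5T3) (apart from the identity). Each of the other remaining candidates has further cycle types, and by the Chebotarev density theorem the matching factorization patterns would occur for a proportion of primes equal to their share of the group: S_5 (5T5) additionally contains elements of type 3+2, 3+1+1, 2+1+1+1 (50 of its 120 elements, about 42% of primes). None of the 18 primes tested shows any such pattern (for each of these groups the chance of that is below 10^-4), which rules them out. Hence G = F_20 (5T3), of order 20.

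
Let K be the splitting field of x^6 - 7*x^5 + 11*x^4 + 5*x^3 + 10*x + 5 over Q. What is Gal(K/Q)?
6T10: (C_3 x C_3) : C_4

The polynomial f is an irreducible sextic over Q, so G = Gal(f/Q) is one of the 16 transitive subgroups 6T1, ..., 6T16 of S_6. The discriminant of f is 1064390625 = 32625^2, a perfect square, so G is contained in A_6. The transitive groups of degree 6 contained in A_6 are: A_4 (6T4, order 12), S_4 (6T7, order 24), (C_3 x C_3) : C_4 (6T10, order 36), PSL(2,5) (6T12, order 60), A_6 (6T15, order 360). By Dedekind's theorem, for a prime p not dividing disc(f) the degrees of the irreducible factors of f mod p form the cycle type of an element of G. Factoring f modulo the 19 such primes p <= 79 (skipping 3, 5, 29, which divide the discriminant), each new pattern first appears at: mod 2: f = (x^2 + x + 1)(x^4 + x + 1), pattern 4+2; mod 11: f = (x^3 + 7x^2 + 2x + 2)(x^3 + 8x^2 + 8x + 8), pattern 3+3; mod 19: f = (x + 6)(x + 10)(x^2 + 4x + 1)(x^2 + 11x + 8), pattern 2+2+1+1; mod 61: f = (x + 4)(x + 51)(x + 55)(x^3 + 5x^2 + 14x + 14), pattern 3+1+1+1. No other pattern occurs in this range, so the set of observed cycle types is {4+2, 3+3, 2+2+1+1, 3+1+1+1}. The candidates containing elements of all these cycle types are (C_3 x C_3) : C_4 (6T10) of order 36, A_6 (6T15) of order 360; the others are excluded. The observed types are precisely the cycle types that occur in (C_3 x C_3) : C_4 (6T10) (apart from the identity). Each of the other remaining candidates has further cycle types, and by the Chebotarev density theorem the matching factorization patterns would occur for a proportion of primes equal to their share of the group: A_6 (6T15) additionally contains elements of type 5+1 (144 of its 360 elements, about 40% of primes). None of the 19 primes tested shows any such pattern (for each of these groups the chance of that is below 10^-4), which rules them out. Hence G = (C_3 x C_3) : C_4 (6T10), of order 36.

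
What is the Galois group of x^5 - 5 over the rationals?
F_20, the Frobenius group of order 20

The polynomial f is an irreducible quintic over Q, so G = Gal(f/Q) is a transitive subgroup of S_5: one of C_5 (5T1, order 5), D_5 (5T2, order 10), F_20 (5T3, order 20), A_5 (5T4, order 60) or S_5 (5T5, order 120). The discriminant of f is 1953125, which is not a perfect square, so G is not contained in A_5. The transitive groups of degree 5 not contained in A_5 are: F_20 (5T3, order 20), S_5 (5T5, order 120). By Dedekind's theorem, for a prime p not dividing disc(f) the degrees of the irreducible factors of f mod p form the cycle type of an element of G. Factoring f modulo the 18 such primes p <= 67 (skipping 5, which divides the discriminant), each new pattern first appears at: mod 2: f = (x + 1)(x^4 + x^3 + x^2 + x + 1), pattern 4+1; mod 11: f = (x^5 + 6), pattern 5; mod 19: f = (x + 13)(x^2 + 11x + 17)(x^2 + 14x + 17), pattern 2+2+1; mod 31: f = (x + 3)(x + 6)(x + 12)(x + 17)(x + 24), pattern 1+1+1+1+1. No other pattern occurs in this range, so the set of observed cycle types is {4+1, 5, 2+2+1, 1+1+1+1+1}. The candidates containing elements of all these cycle types are F_20 (5T3) of order 20, S_5 (5T5) of order 120; the others are excluded. The observed types are precisely the cycle types that occur in F_20 (5T3). Each of the other remaining candidates has further cycle types, and by the Chebotarev density theorem the matching factorization patterns would occur for a proportion of primes equal to their share of the group: S_5 (5T5) additionally contains elements of type 3+2, 3+1+1, 2+1+1+1 (50 of its 120 elements, about 42% of primes). None of the 18 primes tested shows any such pattern (for each of these groups the chance of that is below 10^-4), which rules them out. Hence G = F_20 (5T3), of order 20.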